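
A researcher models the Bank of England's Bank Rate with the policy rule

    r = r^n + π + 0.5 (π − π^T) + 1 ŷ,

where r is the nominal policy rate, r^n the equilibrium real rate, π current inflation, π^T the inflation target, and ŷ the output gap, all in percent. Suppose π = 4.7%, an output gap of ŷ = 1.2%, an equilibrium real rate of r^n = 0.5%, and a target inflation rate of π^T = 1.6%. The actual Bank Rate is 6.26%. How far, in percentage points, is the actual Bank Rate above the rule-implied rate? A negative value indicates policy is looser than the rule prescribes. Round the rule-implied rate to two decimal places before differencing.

-1.69 pp

r = 0.5 + 4.7 + 0.5 × (4.7 − 1.6) + 1 × 1.2
   = 0.5 + 4.7 + 1.55 + 1.2 = 7.95
Deviation = 6.26 − 7.95 = -1.69 pp.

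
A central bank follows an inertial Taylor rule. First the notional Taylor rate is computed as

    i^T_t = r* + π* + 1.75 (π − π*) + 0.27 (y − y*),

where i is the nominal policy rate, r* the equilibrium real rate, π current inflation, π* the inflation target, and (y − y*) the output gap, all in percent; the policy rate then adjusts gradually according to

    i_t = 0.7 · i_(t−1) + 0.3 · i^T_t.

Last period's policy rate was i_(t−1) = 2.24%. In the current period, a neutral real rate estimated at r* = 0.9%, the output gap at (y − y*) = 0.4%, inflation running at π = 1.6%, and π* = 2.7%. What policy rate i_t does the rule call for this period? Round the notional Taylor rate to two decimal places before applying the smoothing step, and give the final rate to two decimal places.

2.10%

i^T_t = 0.9 + 2.7 + 1.75 × (1.6 − 2.7) + 0.27 × 0.4
   = 0.9 + 2.7 − 1.925 + 0.108 = 1.78
i_t = 0.7 × 2.24 + 0.3 × 1.78 = 1.568 + 0.534 = 2.10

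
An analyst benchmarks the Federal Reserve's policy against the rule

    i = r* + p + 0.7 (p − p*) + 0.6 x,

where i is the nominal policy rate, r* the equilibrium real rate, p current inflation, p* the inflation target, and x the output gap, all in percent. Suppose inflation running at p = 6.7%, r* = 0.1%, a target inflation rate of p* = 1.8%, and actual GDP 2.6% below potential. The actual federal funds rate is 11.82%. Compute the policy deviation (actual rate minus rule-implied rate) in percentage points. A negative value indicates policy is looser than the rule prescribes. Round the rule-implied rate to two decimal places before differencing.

Output 2.6% below potential → x = -2.6.
i = 0.1 + 6.7 + 0.7 × (6.7 − 1.8) + 0.6 × (-2.6)
   = 0.1 + 6.7 + 3.43 − 1.56 = 8.67
Deviation = 11.82 − 8.67 = 3.15 pp.

3.15 pp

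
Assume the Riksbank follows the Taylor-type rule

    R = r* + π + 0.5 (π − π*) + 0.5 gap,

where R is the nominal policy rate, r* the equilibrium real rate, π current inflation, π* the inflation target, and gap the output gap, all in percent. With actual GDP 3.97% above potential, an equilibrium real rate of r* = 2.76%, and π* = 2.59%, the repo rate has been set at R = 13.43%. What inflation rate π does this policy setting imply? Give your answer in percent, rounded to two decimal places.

6.65%

Output 3.97% above potential → gap = 3.97.
Collecting π: R = r* + (1 + 0.5) π − 0.5 π* + 0.5 gap
1.5 π = 13.43 − 2.76 + 0.5 × 2.59 − 0.5 × 3.97 = 9.98
π = 9.98 / 1.5 = 6.65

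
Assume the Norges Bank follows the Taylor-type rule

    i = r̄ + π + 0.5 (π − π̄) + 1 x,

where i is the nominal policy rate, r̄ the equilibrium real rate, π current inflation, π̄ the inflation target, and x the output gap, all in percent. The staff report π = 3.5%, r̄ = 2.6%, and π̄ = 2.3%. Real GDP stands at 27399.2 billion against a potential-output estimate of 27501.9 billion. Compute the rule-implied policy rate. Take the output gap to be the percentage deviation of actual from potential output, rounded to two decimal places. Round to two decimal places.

6.33%

Output gap = 100 × (27399.2 − 27501.9) / 27501.9 = -0.37%.
i = 2.60 + 3.50 + 0.5 × (3.50 − 2.30) + 1 × (-0.37)
   = 2.60 + 3.5 + 0.6 − 0.37 = 6.33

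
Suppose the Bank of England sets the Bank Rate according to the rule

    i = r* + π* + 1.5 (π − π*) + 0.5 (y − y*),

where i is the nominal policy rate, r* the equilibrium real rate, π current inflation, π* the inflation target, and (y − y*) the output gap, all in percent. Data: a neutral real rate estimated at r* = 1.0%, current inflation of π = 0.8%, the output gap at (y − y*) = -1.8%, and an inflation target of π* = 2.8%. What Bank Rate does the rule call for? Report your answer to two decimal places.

-0.10%

i = 1.0 + 2.8 + 1.5 × (0.8 − 2.8) + 0.5 × (-1.8)
   = 1.0 + 2.8 − 3 − 0.9 = -0.10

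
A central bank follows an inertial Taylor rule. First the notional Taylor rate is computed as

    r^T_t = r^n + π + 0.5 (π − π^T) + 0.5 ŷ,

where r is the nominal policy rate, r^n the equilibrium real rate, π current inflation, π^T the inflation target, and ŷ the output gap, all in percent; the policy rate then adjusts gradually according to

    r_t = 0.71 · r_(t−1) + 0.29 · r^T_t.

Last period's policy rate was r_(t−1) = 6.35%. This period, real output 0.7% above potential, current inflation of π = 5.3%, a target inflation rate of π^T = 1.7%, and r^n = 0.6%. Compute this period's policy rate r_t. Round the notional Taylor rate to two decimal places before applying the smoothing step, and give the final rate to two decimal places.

6.84%

Output 0.7% above potential → ŷ = 0.7.
r^T_t = 0.6 + 5.3 + 0.5 × (5.3 − 1.7) + 0.5 × 0.7
   = 0.6 + 5.3 + 1.8 + 0.35 = 8.05
r_t = 0.71 × 6.35 + 0.29 × 8.05 = 4.5085 + 2.3345 = 6.84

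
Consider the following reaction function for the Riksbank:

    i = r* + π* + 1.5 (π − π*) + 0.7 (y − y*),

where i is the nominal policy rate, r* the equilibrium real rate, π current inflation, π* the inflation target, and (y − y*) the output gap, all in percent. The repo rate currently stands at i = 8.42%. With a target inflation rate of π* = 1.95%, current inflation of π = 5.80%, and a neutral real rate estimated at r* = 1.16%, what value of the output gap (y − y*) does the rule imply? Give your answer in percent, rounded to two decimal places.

0.7 (y − y*) = 8.42 − 1.16 − 1.95 − 1.5 × (5.80 − 1.95) = -0.465
(y − y*) = -0.465 / 0.7 = -0.66

-0.66%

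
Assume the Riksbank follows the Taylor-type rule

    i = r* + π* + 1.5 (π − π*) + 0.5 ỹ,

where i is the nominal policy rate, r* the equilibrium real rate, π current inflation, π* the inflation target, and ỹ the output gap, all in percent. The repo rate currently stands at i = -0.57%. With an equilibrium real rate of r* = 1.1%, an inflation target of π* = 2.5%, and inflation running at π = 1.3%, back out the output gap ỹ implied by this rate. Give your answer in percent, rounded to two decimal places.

-4.74%

0.5 ỹ = -0.57 − 1.1 − 2.5 − 1.5 × (1.3 − 2.5) = -2.37
ỹ = -2.37 / 0.5 = -4.74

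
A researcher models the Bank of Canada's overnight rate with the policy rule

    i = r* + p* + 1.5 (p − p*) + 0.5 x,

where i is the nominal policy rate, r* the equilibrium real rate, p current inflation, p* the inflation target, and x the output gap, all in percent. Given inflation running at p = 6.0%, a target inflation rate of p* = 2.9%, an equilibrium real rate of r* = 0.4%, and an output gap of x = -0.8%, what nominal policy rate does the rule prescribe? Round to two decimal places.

i = 0.4 + 2.9 + 1.5 × (6.0 − 2.9) + 0.5 × (-0.8)
   = 0.4 + 2.9 + 4.65 − 0.4 = 7.55

7.55%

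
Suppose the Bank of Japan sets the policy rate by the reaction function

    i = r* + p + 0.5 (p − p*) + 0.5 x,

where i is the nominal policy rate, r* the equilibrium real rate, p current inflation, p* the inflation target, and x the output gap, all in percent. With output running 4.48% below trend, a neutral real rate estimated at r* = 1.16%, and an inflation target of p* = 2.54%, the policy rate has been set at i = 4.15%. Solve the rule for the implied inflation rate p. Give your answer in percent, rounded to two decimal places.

4.33%

Output 4.48% below potential → x = -4.48.
Collecting p: i = r* + (1 + 0.5) p − 0.5 p* + 0.5 x
1.5 p = 4.15 − 1.16 + 0.5 × 2.54 − 0.5 × (-4.48) = 6.5
p = 6.5 / 1.5 = 4.33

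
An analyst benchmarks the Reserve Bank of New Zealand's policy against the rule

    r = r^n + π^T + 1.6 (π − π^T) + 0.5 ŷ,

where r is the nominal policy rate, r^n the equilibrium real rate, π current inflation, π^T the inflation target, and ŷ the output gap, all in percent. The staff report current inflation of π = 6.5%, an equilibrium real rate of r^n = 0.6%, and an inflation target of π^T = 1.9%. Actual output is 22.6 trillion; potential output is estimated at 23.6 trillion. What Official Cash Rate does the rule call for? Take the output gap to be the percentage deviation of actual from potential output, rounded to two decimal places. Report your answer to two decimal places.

Output gap = 100 × (22.6 − 23.6) / 23.6 = -4.24%.
r = 0.60 + 1.90 + 1.6 × (6.50 − 1.90) + 0.5 × (-4.24)
   = 0.60 + 1.9 + 7.36 − 2.12 = 7.74

7.74%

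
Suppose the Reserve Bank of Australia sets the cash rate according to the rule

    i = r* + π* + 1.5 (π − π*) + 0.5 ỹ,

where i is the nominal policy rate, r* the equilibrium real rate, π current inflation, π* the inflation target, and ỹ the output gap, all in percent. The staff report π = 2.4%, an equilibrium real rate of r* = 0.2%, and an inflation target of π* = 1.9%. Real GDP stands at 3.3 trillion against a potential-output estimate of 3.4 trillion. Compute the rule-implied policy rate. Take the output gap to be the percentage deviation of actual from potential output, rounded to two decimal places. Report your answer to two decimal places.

Output gap = 100 × (3.3 − 3.4) / 3.4 = -2.94%.
i = 0.20 + 1.90 + 1.5 × (2.40 − 1.90) + 0.5 × (-2.94)
   = 0.20 + 1.9 + 0.75 − 1.47 = 1.38

1.38%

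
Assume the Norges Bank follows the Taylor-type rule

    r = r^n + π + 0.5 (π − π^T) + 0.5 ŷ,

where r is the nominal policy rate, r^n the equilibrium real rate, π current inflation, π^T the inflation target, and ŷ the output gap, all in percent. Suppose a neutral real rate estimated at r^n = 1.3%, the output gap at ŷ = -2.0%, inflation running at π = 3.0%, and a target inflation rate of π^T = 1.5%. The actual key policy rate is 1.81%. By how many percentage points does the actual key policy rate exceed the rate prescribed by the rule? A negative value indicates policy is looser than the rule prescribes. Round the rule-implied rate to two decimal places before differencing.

-2.24 pp

r = 1.3 + 3.0 + 0.5 × (3.0 − 1.5) + 0.5 × (-2.0)
   = 1.3 + 3 + 0.75 − 1 = 4.05
Deviation = 1.81 − 4.05 = -2.24 pp.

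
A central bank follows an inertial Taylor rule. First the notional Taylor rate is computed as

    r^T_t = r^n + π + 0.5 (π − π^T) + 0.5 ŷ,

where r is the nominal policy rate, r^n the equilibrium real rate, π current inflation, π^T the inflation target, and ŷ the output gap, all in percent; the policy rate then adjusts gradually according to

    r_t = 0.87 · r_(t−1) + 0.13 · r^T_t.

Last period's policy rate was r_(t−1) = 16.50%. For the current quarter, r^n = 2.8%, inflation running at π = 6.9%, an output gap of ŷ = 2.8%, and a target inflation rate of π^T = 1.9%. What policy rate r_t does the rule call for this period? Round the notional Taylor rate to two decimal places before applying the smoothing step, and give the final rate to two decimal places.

16.12%

r^T_t = 2.8 + 6.9 + 0.5 × (6.9 − 1.9) + 0.5 × 2.8
   = 2.8 + 6.9 + 2.5 + 1.4 = 13.60
r_t = 0.87 × 16.50 + 0.13 × 13.60 = 14.355 + 1.768 = 16.12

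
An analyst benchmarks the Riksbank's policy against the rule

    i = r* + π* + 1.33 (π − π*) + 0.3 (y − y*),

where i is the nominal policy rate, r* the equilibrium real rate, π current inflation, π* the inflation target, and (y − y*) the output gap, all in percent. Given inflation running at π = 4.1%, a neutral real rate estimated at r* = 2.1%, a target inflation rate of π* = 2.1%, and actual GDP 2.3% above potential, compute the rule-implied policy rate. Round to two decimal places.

Output 2.3% above potential → (y − y*) = 2.3.
i = 2.1 + 2.1 + 1.33 × (4.1 − 2.1) + 0.3 × 2.3
   = 2.1 + 2.1 + 2.66 + 0.69 = 7.55

7.55%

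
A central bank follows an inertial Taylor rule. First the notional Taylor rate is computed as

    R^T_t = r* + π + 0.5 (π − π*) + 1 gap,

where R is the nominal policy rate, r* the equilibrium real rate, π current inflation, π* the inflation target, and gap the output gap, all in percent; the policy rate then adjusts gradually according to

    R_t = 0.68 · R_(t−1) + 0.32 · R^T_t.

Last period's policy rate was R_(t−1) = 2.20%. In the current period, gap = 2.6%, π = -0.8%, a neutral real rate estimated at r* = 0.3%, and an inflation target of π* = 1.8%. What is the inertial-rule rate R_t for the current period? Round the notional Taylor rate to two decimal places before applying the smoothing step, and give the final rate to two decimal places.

1.75%

R^T_t = 0.3 + (-0.8) + 0.5 × (-0.8 − 1.8) + 1 × 2.6
   = 0.3 − 0.8 − 1.3 + 2.6 = 0.80
R_t = 0.68 × 2.20 + 0.32 × 0.80 = 1.496 + 0.256 = 1.75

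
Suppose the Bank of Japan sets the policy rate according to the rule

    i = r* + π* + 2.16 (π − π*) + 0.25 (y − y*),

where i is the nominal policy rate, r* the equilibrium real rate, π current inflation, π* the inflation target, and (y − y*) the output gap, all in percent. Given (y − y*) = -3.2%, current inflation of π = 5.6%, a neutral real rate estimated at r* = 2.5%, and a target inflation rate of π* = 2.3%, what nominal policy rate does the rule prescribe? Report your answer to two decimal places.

i = 2.5 + 2.3 + 2.16 × (5.6 − 2.3) + 0.25 × (-3.2)
   = 2.5 + 2.3 + 7.128 − 0.8 = 11.13

11.13%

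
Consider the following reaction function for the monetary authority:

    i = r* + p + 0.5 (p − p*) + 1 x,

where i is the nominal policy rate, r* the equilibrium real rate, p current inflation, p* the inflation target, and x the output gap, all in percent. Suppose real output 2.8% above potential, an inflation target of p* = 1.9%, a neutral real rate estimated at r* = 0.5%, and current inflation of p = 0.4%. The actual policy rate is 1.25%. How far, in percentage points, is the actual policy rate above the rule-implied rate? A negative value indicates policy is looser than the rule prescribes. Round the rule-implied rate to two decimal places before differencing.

-1.70 pp

Output 2.8% above potential → x = 2.8.
i = 0.5 + 0.4 + 0.5 × (0.4 − 1.9) + 1 × 2.8
   = 0.5 + 0.4 − 0.75 + 2.8 = 2.95
Deviation = 1.25 − 2.95 = -1.70 pp.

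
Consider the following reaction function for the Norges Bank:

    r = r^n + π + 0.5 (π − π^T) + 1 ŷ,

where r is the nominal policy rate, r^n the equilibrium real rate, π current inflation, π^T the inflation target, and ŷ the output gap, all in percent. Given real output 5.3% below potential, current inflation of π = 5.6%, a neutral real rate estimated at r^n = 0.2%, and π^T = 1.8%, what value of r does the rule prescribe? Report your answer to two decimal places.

2.40%

Output 5.3% below potential → ŷ = -5.3.
r = 0.2 + 5.6 + 0.5 × (5.6 − 1.8) + 1 × (-5.3)
   = 0.2 + 5.6 + 1.9 − 5.3 = 2.40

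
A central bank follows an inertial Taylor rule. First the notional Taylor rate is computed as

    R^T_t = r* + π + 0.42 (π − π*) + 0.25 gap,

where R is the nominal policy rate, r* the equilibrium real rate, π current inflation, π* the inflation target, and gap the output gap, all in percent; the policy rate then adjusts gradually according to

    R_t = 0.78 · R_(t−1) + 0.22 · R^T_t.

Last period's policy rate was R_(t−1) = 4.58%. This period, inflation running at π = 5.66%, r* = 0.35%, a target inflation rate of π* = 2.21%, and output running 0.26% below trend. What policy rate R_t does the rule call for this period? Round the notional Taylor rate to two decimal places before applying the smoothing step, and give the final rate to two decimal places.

5.20%

Output 0.26% below potential → gap = -0.26.
R^T_t = 0.35 + 5.66 + 0.42 × (5.66 − 2.21) + 0.25 × (-0.26)
   = 0.35 + 5.66 + 1.449 − 0.065 = 7.39
R_t = 0.78 × 4.58 + 0.22 × 7.39 = 3.5724 + 1.6258 = 5.20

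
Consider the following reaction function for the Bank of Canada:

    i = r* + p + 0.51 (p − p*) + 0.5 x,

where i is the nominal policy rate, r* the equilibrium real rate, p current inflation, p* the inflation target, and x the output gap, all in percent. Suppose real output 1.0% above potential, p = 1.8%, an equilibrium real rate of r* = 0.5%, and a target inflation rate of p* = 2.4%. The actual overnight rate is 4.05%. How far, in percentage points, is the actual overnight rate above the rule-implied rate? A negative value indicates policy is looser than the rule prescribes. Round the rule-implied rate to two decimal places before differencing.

1.56 pp

Output 1.0% above potential → x = 1.0.
i = 0.5 + 1.8 + 0.51 × (1.8 − 2.4) + 0.5 × 1.0
   = 0.5 + 1.8 − 0.306 + 0.5 = 2.49
Deviation = 4.05 − 2.49 = 1.56 pp.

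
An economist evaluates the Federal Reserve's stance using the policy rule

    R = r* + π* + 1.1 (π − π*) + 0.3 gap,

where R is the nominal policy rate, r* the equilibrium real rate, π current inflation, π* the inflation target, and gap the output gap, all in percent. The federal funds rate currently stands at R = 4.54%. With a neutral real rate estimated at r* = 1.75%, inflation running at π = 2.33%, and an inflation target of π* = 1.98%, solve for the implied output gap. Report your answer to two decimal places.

1.42%

0.3 gap = 4.54 − 1.75 − 1.98 − 1.1 × (2.33 − 1.98) = 0.425
gap = 0.425 / 0.3 = 1.42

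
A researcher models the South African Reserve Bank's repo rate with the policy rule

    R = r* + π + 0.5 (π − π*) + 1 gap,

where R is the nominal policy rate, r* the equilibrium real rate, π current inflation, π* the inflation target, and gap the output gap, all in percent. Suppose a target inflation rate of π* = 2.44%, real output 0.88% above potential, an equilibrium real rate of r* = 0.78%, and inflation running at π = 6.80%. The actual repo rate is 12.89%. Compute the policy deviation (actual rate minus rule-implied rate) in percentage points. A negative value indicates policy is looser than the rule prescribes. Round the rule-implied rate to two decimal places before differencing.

2.25 pp

Output 0.88% above potential → gap = 0.88.
R = 0.78 + 6.80 + 0.5 × (6.80 − 2.44) + 1 × 0.88
   = 0.78 + 6.8 + 2.18 + 0.88 = 10.64
Deviation = 12.89 − 10.64 = 2.25 pp.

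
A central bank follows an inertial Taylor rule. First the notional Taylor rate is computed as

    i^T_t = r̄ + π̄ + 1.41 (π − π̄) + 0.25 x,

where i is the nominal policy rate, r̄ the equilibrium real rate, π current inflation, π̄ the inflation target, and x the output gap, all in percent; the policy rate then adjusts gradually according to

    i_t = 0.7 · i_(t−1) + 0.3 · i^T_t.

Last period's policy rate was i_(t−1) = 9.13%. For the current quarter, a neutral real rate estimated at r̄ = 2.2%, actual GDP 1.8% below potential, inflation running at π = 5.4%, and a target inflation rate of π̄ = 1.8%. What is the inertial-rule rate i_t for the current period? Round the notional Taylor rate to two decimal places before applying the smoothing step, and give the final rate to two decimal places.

8.98%

Output 1.8% below potential → x = -1.8.
i^T_t = 2.2 + 1.8 + 1.41 × (5.4 − 1.8) + 0.25 × (-1.8)
   = 2.2 + 1.8 + 5.076 − 0.45 = 8.63
i_t = 0.7 × 9.13 + 0.3 × 8.63 = 6.391 + 2.589 = 8.98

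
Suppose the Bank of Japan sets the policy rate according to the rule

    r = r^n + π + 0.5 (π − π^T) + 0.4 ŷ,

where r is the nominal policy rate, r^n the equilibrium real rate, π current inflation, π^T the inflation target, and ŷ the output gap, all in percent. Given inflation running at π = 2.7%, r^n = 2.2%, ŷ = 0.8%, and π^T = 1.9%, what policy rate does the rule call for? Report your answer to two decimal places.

5.62%

r = 2.2 + 2.7 + 0.5 × (2.7 − 1.9) + 0.4 × 0.8
   = 2.2 + 2.7 + 0.4 + 0.32 = 5.62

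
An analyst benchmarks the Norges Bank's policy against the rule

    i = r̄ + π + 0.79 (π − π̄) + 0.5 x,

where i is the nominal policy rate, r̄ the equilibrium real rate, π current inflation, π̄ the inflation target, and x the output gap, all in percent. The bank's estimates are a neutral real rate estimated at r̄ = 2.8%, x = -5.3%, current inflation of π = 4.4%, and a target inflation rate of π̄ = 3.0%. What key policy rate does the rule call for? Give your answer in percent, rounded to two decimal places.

5.66%

i = 2.8 + 4.4 + 0.79 × (4.4 − 3.0) + 0.5 × (-5.3)
   = 2.8 + 4.4 + 1.106 − 2.65 = 5.66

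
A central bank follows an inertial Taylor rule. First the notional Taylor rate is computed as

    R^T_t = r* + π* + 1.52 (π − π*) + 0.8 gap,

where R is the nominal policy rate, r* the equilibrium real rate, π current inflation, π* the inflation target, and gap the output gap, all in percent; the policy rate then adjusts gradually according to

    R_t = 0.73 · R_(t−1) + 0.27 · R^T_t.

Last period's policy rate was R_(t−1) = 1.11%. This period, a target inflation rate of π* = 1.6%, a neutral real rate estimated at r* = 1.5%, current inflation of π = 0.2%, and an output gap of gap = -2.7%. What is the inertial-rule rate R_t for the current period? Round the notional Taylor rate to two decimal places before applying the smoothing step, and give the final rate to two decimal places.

0.49%

R^T_t = 1.5 + 1.6 + 1.52 × (0.2 − 1.6) + 0.8 × (-2.7)
   = 1.5 + 1.6 − 2.128 − 2.16 = -1.19
R_t = 0.73 × 1.11 + 0.27 × (-1.19) = 0.8103 − 0.3213 = 0.49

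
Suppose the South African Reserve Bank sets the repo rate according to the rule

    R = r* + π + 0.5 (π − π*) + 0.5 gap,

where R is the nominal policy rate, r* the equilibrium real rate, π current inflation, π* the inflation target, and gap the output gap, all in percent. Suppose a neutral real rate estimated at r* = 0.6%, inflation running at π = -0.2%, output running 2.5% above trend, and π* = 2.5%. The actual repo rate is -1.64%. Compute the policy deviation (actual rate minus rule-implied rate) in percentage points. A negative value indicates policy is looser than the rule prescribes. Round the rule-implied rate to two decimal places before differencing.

-1.94 pp

Output 2.5% above potential → gap = 2.5.
R = 0.6 + (-0.2) + 0.5 × (-0.2 − 2.5) + 0.5 × 2.5
   = 0.6 − 0.2 − 1.35 + 1.25 = 0.30
Deviation = -1.64 − 0.30 = -1.94 pp.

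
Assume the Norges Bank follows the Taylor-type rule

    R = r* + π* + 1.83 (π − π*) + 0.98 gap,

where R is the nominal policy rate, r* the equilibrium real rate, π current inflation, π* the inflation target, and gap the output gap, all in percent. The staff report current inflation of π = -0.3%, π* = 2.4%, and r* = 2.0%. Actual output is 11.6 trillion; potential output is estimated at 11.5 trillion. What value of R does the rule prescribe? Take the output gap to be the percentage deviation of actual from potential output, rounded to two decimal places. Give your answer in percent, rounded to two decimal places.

0.31%

Output gap = 100 × (11.6 − 11.5) / 11.5 = 0.87%.
R = 2.00 + 2.40 + 1.83 × (-0.30 − 2.40) + 0.98 × 0.87
   = 2.00 + 2.4 − 4.941 + 0.8526 = 0.31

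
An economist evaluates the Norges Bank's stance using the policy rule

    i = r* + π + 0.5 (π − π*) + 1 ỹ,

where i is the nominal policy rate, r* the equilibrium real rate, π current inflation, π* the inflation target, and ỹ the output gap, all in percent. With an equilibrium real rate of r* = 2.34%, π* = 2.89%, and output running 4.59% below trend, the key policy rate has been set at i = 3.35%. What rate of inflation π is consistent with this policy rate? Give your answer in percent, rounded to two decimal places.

4.70%

Output 4.59% below potential → ỹ = -4.59.
Collecting π: i = r* + (1 + 0.5) π − 0.5 π* + 1 ỹ
1.5 π = 3.35 − 2.34 + 0.5 × 2.89 − 1 × (-4.59) = 7.045
π = 7.045 / 1.5 = 4.70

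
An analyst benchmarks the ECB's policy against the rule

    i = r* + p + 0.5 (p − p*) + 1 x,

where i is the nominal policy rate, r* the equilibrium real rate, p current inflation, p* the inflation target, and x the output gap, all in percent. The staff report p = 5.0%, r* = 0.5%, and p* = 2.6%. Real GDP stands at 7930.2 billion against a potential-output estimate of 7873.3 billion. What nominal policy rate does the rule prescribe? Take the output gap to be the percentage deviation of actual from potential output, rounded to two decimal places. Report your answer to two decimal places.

7.42%

Output gap = 100 × (7930.2 − 7873.3) / 7873.3 = 0.72%.
i = 0.50 + 5.00 + 0.5 × (5.00 − 2.60) + 1 × 0.72
   = 0.50 + 5 + 1.2 + 0.72 = 7.42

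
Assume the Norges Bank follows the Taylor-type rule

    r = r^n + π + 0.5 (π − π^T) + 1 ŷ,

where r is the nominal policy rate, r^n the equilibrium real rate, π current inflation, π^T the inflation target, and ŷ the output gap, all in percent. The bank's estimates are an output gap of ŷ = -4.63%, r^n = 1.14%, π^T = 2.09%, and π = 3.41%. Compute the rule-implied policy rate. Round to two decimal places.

0.58%

r = 1.14 + 3.41 + 0.5 × (3.41 − 2.09) + 1 × (-4.63)
   = 1.14 + 3.41 + 0.66 − 4.63 = 0.58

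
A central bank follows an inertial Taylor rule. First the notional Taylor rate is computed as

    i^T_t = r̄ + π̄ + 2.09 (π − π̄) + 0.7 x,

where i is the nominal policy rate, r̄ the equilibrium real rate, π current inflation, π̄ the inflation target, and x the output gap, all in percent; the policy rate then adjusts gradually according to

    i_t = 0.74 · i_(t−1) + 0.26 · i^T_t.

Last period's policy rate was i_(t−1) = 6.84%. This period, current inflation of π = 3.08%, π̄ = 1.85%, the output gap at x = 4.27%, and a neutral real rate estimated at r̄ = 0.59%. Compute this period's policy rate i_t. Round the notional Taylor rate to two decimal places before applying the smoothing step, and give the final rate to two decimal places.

i^T_t = 0.59 + 1.85 + 2.09 × (3.08 − 1.85) + 0.7 × 4.27
   = 0.59 + 1.85 + 2.5707 + 2.989 = 8.00
i_t = 0.74 × 6.84 + 0.26 × 8.00 = 5.0616 + 2.08 = 7.14

7.14%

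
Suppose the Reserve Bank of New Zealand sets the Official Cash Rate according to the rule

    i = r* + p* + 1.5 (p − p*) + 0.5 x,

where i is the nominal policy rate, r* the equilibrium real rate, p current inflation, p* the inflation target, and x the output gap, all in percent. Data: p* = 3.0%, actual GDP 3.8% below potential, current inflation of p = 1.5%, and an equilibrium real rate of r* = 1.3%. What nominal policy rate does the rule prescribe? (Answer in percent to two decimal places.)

0.15%

Output 3.8% below potential → x = -3.8.
i = 1.3 + 3.0 + 1.5 × (1.5 − 3.0) + 0.5 × (-3.8)
   = 1.3 + 3 − 2.25 − 1.9 = 0.15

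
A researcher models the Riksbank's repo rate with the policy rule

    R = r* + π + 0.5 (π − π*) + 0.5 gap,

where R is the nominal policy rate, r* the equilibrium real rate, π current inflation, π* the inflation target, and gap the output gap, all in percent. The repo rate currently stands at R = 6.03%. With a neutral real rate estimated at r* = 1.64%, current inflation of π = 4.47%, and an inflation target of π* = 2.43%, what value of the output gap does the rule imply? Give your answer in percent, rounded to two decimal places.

-2.20%

0.5 gap = 6.03 − 1.64 − 4.47 − 0.5 × (4.47 − 2.43) = -1.1
gap = -1.1 / 0.5 = -2.20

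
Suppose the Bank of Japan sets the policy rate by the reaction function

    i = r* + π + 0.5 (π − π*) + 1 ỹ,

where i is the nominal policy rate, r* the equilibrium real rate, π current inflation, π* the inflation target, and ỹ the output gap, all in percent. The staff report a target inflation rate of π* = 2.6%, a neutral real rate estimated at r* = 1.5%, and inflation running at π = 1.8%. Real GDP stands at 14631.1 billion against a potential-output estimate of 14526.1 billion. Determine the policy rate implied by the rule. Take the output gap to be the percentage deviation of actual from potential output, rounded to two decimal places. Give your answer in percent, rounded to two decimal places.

Output gap = 100 × (14631.1 − 14526.1) / 14526.1 = 0.72%.
i = 1.50 + 1.80 + 0.5 × (1.80 − 2.60) + 1 × 0.72
   = 1.50 + 1.8 − 0.4 + 0.72 = 3.62

3.62%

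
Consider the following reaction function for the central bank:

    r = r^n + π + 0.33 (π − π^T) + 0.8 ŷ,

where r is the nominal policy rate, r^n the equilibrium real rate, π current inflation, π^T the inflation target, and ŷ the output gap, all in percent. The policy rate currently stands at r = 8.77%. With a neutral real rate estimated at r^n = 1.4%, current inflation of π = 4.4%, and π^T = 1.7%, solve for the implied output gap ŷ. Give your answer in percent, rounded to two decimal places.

2.60%

0.8 ŷ = 8.77 − 1.4 − 4.4 − 0.33 × (4.4 − 1.7) = 2.079
ŷ = 2.079 / 0.8 = 2.60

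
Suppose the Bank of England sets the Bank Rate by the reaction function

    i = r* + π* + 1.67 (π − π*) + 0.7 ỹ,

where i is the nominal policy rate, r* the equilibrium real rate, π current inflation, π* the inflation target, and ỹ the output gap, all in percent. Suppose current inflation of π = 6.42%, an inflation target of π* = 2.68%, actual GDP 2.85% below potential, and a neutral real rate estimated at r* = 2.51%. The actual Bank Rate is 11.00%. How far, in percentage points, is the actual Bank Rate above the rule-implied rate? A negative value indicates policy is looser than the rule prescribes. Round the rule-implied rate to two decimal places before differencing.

1.56 pp

Output 2.85% below potential → ỹ = -2.85.
i = 2.51 + 2.68 + 1.67 × (6.42 − 2.68) + 0.7 × (-2.85)
   = 2.51 + 2.68 + 6.2458 − 1.995 = 9.44
Deviation = 11.00 − 9.44 = 1.56 pp.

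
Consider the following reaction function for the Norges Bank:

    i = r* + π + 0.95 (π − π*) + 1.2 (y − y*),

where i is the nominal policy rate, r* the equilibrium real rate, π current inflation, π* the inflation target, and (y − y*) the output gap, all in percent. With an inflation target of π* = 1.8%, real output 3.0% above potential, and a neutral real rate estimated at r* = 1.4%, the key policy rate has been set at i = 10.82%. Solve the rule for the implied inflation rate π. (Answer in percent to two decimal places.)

Output 3.0% above potential → (y − y*) = 3.0.
Collecting π: i = r* + (1 + 0.95) π − 0.95 π* + 1.2 (y − y*)
1.95 π = 10.82 − 1.4 + 0.95 × 1.8 − 1.2 × 3.0 = 7.53
π = 7.53 / 1.95 = 3.86

3.86%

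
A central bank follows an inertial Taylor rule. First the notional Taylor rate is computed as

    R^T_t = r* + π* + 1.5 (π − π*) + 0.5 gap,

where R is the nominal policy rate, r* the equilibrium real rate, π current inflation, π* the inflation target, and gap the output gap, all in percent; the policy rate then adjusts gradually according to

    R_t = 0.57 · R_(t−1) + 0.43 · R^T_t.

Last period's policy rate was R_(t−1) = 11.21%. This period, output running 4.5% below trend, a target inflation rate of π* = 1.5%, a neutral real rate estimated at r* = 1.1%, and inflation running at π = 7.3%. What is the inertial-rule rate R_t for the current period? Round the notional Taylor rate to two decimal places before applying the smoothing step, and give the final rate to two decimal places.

10.28%

Output 4.5% below potential → gap = -4.5.
R^T_t = 1.1 + 1.5 + 1.5 × (7.3 − 1.5) + 0.5 × (-4.5)
   = 1.1 + 1.5 + 8.7 − 2.25 = 9.05
R_t = 0.57 × 11.21 + 0.43 × 9.05 = 6.3897 + 3.8915 = 10.28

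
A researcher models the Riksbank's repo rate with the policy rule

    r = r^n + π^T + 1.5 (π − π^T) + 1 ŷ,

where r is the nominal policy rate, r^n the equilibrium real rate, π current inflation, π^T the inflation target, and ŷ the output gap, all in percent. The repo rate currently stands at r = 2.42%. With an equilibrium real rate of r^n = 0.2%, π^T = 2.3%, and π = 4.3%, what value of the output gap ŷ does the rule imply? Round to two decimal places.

1 ŷ = 2.42 − 0.2 − 2.3 − 1.5 × (4.3 − 2.3) = -3.08
ŷ = -3.08 / 1 = -3.08

-3.08%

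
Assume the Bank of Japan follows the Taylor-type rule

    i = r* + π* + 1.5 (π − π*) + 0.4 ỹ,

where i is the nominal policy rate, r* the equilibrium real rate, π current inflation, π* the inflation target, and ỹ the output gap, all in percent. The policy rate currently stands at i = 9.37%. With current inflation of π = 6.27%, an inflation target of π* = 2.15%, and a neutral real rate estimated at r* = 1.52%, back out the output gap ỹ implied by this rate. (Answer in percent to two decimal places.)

-1.20%

0.4 ỹ = 9.37 − 1.52 − 2.15 − 1.5 × (6.27 − 2.15) = -0.48
ỹ = -0.48 / 0.4 = -1.20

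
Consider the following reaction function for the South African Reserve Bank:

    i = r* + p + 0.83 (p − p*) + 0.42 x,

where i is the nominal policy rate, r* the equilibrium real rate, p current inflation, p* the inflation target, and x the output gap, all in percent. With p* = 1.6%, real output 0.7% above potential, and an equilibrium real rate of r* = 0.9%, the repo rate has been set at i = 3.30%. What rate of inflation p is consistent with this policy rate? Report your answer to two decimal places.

1.88%

Output 0.7% above potential → x = 0.7.
Collecting p: i = r* + (1 + 0.83) p − 0.83 p* + 0.42 x
1.83 p = 3.30 − 0.9 + 0.83 × 1.6 − 0.42 × 0.7 = 3.434
p = 3.434 / 1.83 = 1.88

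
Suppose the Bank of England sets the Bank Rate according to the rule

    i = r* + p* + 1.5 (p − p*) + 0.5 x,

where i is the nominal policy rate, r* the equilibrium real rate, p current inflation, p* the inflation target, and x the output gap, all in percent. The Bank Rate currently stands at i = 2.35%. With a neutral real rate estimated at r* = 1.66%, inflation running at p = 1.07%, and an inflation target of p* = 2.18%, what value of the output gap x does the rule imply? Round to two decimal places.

0.35%

0.5 x = 2.35 − 1.66 − 2.18 − 1.5 × (1.07 − 2.18) = 0.175
x = 0.175 / 0.5 = 0.35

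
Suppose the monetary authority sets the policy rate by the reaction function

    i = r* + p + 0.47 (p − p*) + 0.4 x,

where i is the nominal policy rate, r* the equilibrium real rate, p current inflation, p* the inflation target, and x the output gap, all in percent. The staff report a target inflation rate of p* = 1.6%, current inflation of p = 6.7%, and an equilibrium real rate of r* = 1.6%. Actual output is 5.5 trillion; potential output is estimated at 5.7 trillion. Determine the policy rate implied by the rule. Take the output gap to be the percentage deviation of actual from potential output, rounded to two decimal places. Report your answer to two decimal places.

9.29%

Output gap = 100 × (5.5 − 5.7) / 5.7 = -3.51%.
i = 1.60 + 6.70 + 0.47 × (6.70 − 1.60) + 0.4 × (-3.51)
   = 1.60 + 6.7 + 2.397 − 1.404 = 9.29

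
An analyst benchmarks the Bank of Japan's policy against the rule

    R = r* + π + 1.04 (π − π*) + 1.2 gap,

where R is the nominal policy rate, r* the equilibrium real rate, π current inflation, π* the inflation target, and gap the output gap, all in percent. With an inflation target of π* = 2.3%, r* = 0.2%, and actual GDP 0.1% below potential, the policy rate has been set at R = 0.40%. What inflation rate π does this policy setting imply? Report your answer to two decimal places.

1.33%

Output 0.1% below potential → gap = -0.1.
Collecting π: R = r* + (1 + 1.04) π − 1.04 π* + 1.2 gap
2.04 π = 0.40 − 0.2 + 1.04 × 2.3 − 1.2 × (-0.1) = 2.712
π = 2.712 / 2.04 = 1.33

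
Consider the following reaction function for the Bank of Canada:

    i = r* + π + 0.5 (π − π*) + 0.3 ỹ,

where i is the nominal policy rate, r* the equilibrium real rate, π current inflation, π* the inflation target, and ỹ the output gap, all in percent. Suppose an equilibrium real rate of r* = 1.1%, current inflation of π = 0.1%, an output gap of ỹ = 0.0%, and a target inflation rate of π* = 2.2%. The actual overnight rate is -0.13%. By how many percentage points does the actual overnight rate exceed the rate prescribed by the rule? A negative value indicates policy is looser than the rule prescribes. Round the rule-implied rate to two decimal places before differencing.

-0.28 pp

i = 1.1 + 0.1 + 0.5 × (0.1 − 2.2) + 0.3 × 0.0
   = 1.1 + 0.1 − 1.05 + 0 = 0.15
Deviation = -0.13 − 0.15 = -0.28 pp.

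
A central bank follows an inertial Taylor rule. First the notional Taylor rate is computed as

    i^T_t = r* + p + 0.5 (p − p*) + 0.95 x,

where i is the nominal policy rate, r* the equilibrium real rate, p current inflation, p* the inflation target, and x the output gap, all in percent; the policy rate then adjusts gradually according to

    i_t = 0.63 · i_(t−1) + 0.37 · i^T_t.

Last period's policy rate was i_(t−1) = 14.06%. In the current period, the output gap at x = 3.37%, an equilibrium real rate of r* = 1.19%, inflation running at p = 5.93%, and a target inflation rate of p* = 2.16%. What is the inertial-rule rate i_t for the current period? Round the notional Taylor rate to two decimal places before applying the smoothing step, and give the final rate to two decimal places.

13.38%

i^T_t = 1.19 + 5.93 + 0.5 × (5.93 − 2.16) + 0.95 × 3.37
   = 1.19 + 5.93 + 1.885 + 3.2015 = 12.21
i_t = 0.63 × 14.06 + 0.37 × 12.21 = 8.8578 + 4.5177 = 13.38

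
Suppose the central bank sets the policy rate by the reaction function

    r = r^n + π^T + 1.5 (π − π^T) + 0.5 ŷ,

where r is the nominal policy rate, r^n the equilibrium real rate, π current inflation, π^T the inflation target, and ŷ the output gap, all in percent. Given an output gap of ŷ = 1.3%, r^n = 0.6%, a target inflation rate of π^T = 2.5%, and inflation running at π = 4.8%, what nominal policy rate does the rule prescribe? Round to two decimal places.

7.20%

r = 0.6 + 2.5 + 1.5 × (4.8 − 2.5) + 0.5 × 1.3
   = 0.6 + 2.5 + 3.45 + 0.65 = 7.20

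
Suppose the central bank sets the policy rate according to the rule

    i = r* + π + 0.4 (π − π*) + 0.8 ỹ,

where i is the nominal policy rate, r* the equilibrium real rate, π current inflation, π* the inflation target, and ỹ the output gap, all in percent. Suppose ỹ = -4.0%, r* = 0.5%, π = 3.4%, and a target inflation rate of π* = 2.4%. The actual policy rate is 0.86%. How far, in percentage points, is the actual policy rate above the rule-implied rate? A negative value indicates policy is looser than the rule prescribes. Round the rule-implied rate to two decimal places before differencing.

i = 0.5 + 3.4 + 0.4 × (3.4 − 2.4) + 0.8 × (-4.0)
   = 0.5 + 3.4 + 0.4 − 3.2 = 1.10
Deviation = 0.86 − 1.10 = -0.24 pp.

-0.24 pp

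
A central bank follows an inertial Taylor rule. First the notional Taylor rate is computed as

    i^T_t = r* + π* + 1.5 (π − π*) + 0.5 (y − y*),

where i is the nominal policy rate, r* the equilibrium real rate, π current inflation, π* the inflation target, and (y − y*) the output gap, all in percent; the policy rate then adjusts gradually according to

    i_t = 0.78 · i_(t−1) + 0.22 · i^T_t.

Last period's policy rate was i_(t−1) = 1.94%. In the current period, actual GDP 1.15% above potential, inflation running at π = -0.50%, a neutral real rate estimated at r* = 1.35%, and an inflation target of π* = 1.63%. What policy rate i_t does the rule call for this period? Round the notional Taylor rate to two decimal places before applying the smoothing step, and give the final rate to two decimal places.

Output 1.15% above potential → (y − y*) = 1.15.
i^T_t = 1.35 + 1.63 + 1.5 × (-0.50 − 1.63) + 0.5 × 1.15
   = 1.35 + 1.63 − 3.195 + 0.575 = 0.36
i_t = 0.78 × 1.94 + 0.22 × 0.36 = 1.5132 + 0.0792 = 1.59

1.59%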